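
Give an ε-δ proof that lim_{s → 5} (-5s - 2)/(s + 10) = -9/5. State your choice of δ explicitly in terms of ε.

δ = min(15/2, (75/32)ε)

Let ε > 0. We want δ > 0 with 0 < |s − 5| < δ ⇒ |(-5s - 2)/(s + 10) + 9/5| < ε.
Combining over a common denominator, (-5s - 2)/(s + 10) + 9/5 = [(-5s - 2)·15 − (-27)·(s + 10)] / [15·(s + 10)] = -48(s − 5) / (15(s + 10)).
So |(-5s - 2)/(s + 10) + 9/5| = 48|s − 5| / (15·|s + 10|).
Require δ ≤ 15/2, so |s + 10| ≥ |15| − |s − 5| > 15 − 15/2 = 15/2.
Hence |(-5s - 2)/(s + 10) + 9/5| < 48|s − 5|/(15·(15/2)) = (32/75)|s − 5|, which is < ε once |s − 5| < (75/32)ε.
Take δ = min(15/2, (75/32)ε). Then 0 < |s − 5| < δ forces both bounds, so |(-5s - 2)/(s + 10) + 9/5| < ε.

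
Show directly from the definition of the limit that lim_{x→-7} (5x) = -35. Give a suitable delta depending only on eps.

Suppose eps > 0. We need delta > 0 so that 0 < |x + 7| < delta implies |(5x) + 35| < eps.
Since (5x) + 35 = 5(x + 7), we have |(5x) + 35| = 5|x + 7|.
Thus it suffices that |x + 7| < eps/5.
Choosing delta = eps/5 gives |(5x) + 35| = 5|x + 7| < eps whenever |x + 7| < delta.

delta = eps/5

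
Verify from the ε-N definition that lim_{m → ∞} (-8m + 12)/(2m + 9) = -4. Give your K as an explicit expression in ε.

Let ε > 0. For m ≥ 1, |(-8m + 12)/(2m + 9) + 4| = |96|/(2(2m + 9)) = 96/(2(2m + 9)).
Since 2m + 9 ≥ 2m for m ≥ 1, this is ≤ 96/(2·2m) = 24/m.
So |(-8m + 12)/(2m + 9) + 4| < ε whenever m > 24/ε.
Take K = 24/ε. If m > K then |(-8m + 12)/(2m + 9) + 4| ≤ 24/m < ε.

K = 24/ε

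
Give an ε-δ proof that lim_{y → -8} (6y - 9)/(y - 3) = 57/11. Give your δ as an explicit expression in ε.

Fix ε > 0. We want δ > 0 with 0 < |y + 8| < δ ⇒ |(6y - 9)/(y - 3) − (57/11)| < ε.
Combining over a common denominator, (6y - 9)/(y - 3) − (57/11) = [(6y - 9)·(-11) − (-57)·(y - 3)] / [(-11)·(y - 3)] = -9(y + 8) / ((-11)(y - 3)).
So |(6y - 9)/(y - 3) − (57/11)| = 9|y + 8| / (11·|y − 3|).
Restrict δ ≤ 11/2. Then |y + 8| < 11/2 gives |y − 3| = |(y + 8) + (-11)| ≥ 11 − 11/2 = 11/2.
Hence |(6y - 9)/(y - 3) − (57/11)| < 9|y + 8|/(11·(11/2)) = (18/121)|y + 8|, which is < ε once |y + 8| < (121/18)ε.
Take δ = min(11/2, (121/18)ε). Then 0 < |y + 8| < δ forces both bounds, so |(6y - 9)/(y - 3) − (57/11)| < ε.

δ = min(11/2, (121/18)ε)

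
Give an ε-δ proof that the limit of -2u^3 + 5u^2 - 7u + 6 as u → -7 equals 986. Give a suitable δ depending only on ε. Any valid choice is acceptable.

Let ε > 0 be given. We want δ > 0 such that 0 < |u + 7| < δ implies |(-2u^3 + 5u^2 - 7u + 6) − 986| < ε.
(-2u^3 + 5u^2 - 7u + 6) − 986 = -2u^3 + 5u^2 - 7u - 980 = (u + 7)(-2u^2 + 19u - 140).
So |(-2u^3 + 5u^2 - 7u + 6) − 986| = |u + 7|·|-2u^2 + 19u - 140|.
Assume first that |u + 7| < 1, so |u| < 8. Then |-2u^2 + 19u - 140| ≤ 2·8^2 + 19·8 + 140 = 420.
Hence |(-2u^3 + 5u^2 - 7u + 6) − 986| ≤ 420|u + 7| < ε provided |u + 7| < ε/420.
Take δ = min(1, ε/420). Then 0 < |u + 7| < δ gives both |u + 7| < 1 and |u + 7| < ε/420, so |(-2u^3 + 5u^2 - 7u + 6) − 986| < ε.

δ = min(1, ε/420)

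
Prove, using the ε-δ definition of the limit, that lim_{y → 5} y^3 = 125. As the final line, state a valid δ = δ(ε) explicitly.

Suppose ε > 0. We seek δ > 0 with 0 < |y − 5| < δ ⇒ |y^3 − 125| < ε.
Factor: y^3 − 125 = (y − 5)(y^2 + 5y + 25), so |y^3 − 125| = |y − 5|·|y^2 + 5y + 25|.
Restrict δ ≤ 1. Then |y − 5| < 1 gives |y| < 6, so by the triangle inequality |y^2 + 5y + 25| ≤ 6^2 + 5·6 + 25 = 91.
Hence |y^3 − 125| ≤ 91|y − 5|, which is < ε once |y − 5| < ε/91.
Take δ = min(1, ε/91). If 0 < |y − 5| < δ then both bounds hold and |y^3 − 125| ≤ 91|y − 5| < 91·(ε/91) = ε.

δ = min(1, ε/91)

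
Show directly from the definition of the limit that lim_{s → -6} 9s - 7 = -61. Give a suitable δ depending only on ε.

δ = ε/9

Let ε > 0 be given. We need δ > 0 so that 0 < |s + 6| < δ implies |(9s - 7) + 61| < ε.
Since (9s - 7) + 61 = 9(s + 6), we have |(9s - 7) + 61| = 9|s + 6|.
Thus it suffices that |s + 6| < ε/9.
Choosing δ = ε/9 gives |(9s - 7) + 61| = 9|s + 6| < ε whenever |s + 6| < δ.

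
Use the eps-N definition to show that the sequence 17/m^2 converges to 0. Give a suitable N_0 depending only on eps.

Suppose eps > 0. For m ≥ 1, |17/m^2 − 0| = 17/m^2.
17/m^2 < eps ⇔ m^2 > 17/eps ⇔ m > (17/eps)^{1/2}.
Take N_0 = (17/eps)^{1/2}. Then m > N_0 implies 17/m^2 < eps.

N_0 = (17/eps)^{1/2}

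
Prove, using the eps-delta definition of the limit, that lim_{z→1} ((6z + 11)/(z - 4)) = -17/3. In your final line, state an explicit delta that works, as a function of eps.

delta = min(3/2, (9/70)eps)

Let eps > 0 be given. We want delta > 0 with 0 < |z − 1| < delta ⇒ |(6z + 11)/(z - 4) + 17/3| < eps.
Combining over a common denominator, (6z + 11)/(z - 4) + 17/3 = [(6z + 11)·(-3) − 17·(z - 4)] / [(-3)·(z - 4)] = -35(z − 1) / ((-3)(z - 4)).
So |(6z + 11)/(z - 4) + 17/3| = 35|z − 1| / (3·|z − 4|).
Require delta ≤ 3/2, so |z − 4| ≥ |-3| − |z − 1| > 3 − 3/2 = 3/2.
Hence |(6z + 11)/(z - 4) + 17/3| < 35|z − 1|/(3·(3/2)) = (70/9)|z − 1|, which is < eps once |z − 1| < (9/70)eps.
Take delta = min(3/2, (9/70)eps). Then 0 < |z − 1| < delta forces both bounds, so |(6z + 11)/(z - 4) + 17/3| < eps.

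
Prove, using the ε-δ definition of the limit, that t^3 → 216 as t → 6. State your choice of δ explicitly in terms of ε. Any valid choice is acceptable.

δ = min(1, ε/127)

Let ε > 0. We seek δ > 0 with 0 < |t − 6| < δ ⇒ |t^3 − 216| < ε.
Factor: t^3 − 216 = (t − 6)(t^2 + 6t + 36), so |t^3 − 216| = |t − 6|·|t^2 + 6t + 36|.
Impose δ ≤ 1 so that |t| < 7; then |t^2 + 6t + 36| ≤ 127.
Hence |t^3 − 216| ≤ 127|t − 6|, which is < ε once |t − 6| < ε/127.
Take δ = min(1, ε/127). If 0 < |t − 6| < δ then both bounds hold and |t^3 − 216| ≤ 127|t − 6| < 127·(ε/127) = ε.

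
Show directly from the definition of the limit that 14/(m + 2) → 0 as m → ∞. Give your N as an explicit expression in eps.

N = 14/eps

Suppose eps > 0. For m ≥ 1, |14/(m + 2) − 0| = 14/(m + 2) ≤ 14/m.
We need 14/m < eps, i.e. m > 14/eps.
Take N = 14/eps. If m > N then |14/(m + 2)| ≤ 14/m < eps.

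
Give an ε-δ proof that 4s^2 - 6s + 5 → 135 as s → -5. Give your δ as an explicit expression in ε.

δ = min(1, ε/50)

Let ε > 0. We want δ > 0 such that 0 < |s + 5| < δ implies |(4s^2 - 6s + 5) − 135| < ε.
(4s^2 - 6s + 5) − 135 = 4s^2 - 6s - 130 = (s + 5)(4s - 26).
So |(4s^2 - 6s + 5) − 135| = |s + 5|·|4s - 26|.
Assume first that |s + 5| < 1, so |s| < 6. Then |4s - 26| ≤ 4·6 + 26 = 50.
Hence |(4s^2 - 6s + 5) − 135| ≤ 50|s + 5| < ε provided |s + 5| < ε/50.
Choosing δ = min(1, ε/50) ensures both conditions, hence |(4s^2 - 6s + 5) − 135| < ε.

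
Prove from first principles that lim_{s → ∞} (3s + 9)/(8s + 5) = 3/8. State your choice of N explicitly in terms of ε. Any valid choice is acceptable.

N = (57/64)/ε

Suppose ε > 0. We seek N > 0 such that s > N implies |(3s + 9)/(8s + 5) − (3/8)| < ε.
(3s + 9)/(8s + 5) − (3/8) = (8(3s + 9) − 3(8s + 5)) / (8(8s + 5)) = 57/(8(8s + 5)).
For s > 0 we have 8s + 5 > 8s, so |(3s + 9)/(8s + 5) − (3/8)| = 57/(8(8s + 5)) < 57/(8·8s) = (57/64)/s.
Thus |(3s + 9)/(8s + 5) − (3/8)| < ε whenever s > (57/64)/ε.
Take N = (57/64)/ε. If s > N then |(3s + 9)/(8s + 5) − (3/8)| < (57/64)/s < ε.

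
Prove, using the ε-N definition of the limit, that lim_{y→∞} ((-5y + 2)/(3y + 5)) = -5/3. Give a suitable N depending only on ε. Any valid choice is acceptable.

N = (31/9)/ε

Let ε > 0. We seek N > 0 such that y > N implies |(-5y + 2)/(3y + 5) + 5/3| < ε.
(-5y + 2)/(3y + 5) + 5/3 = (3(-5y + 2) − (-5)(3y + 5)) / (3(3y + 5)) = 31/(3(3y + 5)).
For y > 0 we have 3y + 5 > 3y, so |(-5y + 2)/(3y + 5) + 5/3| = 31/(3(3y + 5)) < 31/(3·3y) = (31/9)/y.
Thus |(-5y + 2)/(3y + 5) + 5/3| < ε whenever y > (31/9)/ε.
Take N = (31/9)/ε. If y > N then |(-5y + 2)/(3y + 5) + 5/3| < (31/9)/y < ε.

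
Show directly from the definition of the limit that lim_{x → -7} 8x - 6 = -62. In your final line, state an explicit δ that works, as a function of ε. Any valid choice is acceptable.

Fix ε > 0. We need δ > 0 so that 0 < |x + 7| < δ implies |(8x - 6) + 62| < ε.
Since (8x - 6) + 62 = 8(x + 7), we have |(8x - 6) + 62| = 8|x + 7|.
Thus it suffices that |x + 7| < ε/8.
Take δ = ε/8. If 0 < |x + 7| < δ then |(8x - 6) + 62| = 8|x + 7| < 8·(ε/8) = ε.

δ = ε/8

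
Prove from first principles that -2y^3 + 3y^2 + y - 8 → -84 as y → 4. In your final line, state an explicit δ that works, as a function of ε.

Let ε > 0 be given. We want δ > 0 such that 0 < |y − 4| < δ implies |(-2y^3 + 3y^2 + y - 8) + 84| < ε.
(-2y^3 + 3y^2 + y - 8) + 84 = -2y^3 + 3y^2 + y + 76 = (y − 4)(-2y^2 - 5y - 19).
So |(-2y^3 + 3y^2 + y - 8) + 84| = |y − 4|·|-2y^2 - 5y - 19|.
Assume first that |y − 4| < 2, so |y| < 6. Then |-2y^2 - 5y - 19| ≤ 2·6^2 + 5·6 + 19 = 121.
Hence |(-2y^3 + 3y^2 + y - 8) + 84| ≤ 121|y − 4| < ε provided |y − 4| < ε/121.
Take δ = min(2, ε/121). Then 0 < |y − 4| < δ gives both |y − 4| < 2 and |y − 4| < ε/121, so |(-2y^3 + 3y^2 + y - 8) + 84| < ε.

δ = min(2, ε/121)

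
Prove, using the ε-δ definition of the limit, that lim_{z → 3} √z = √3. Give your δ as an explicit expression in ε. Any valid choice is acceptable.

δ = min(3, √3·ε)

Fix ε > 0. We want δ > 0 such that 0 < |z − 3| < δ implies |√z − √3| < ε.
Multiplying by the conjugate, |√z − √3| = |z − 3|/(√z + √3).
Restrict δ ≤ 3 so that |z − 3| < 3 forces z > 0, and then √z + √3 > √3.
Hence |√z − √3| < |z − 3|/√3, which is < ε once |z − 3| < √3·ε.
Take δ = min(3, √3·ε). If 0 < |z − 3| < δ then z > 0 and |√z − √3| < |z − 3|/√3 < ε.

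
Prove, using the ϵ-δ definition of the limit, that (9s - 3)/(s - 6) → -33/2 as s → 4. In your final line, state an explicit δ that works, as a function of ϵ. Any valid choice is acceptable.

Fix ϵ > 0. We want δ > 0 with 0 < |s − 4| < δ ⇒ |(9s - 3)/(s - 6) + 33/2| < ϵ.
Combining over a common denominator, (9s - 3)/(s - 6) + 33/2 = [(9s - 3)·(-2) − 33·(s - 6)] / [(-2)·(s - 6)] = -51(s − 4) / ((-2)(s - 6)).
So |(9s - 3)/(s - 6) + 33/2| = 51|s − 4| / (2·|s − 6|).
Restrict δ ≤ 1. Then |s − 4| < 1 gives |s − 6| = |(s − 4) + (-2)| ≥ 2 − 1 = 1.
Hence |(9s - 3)/(s - 6) + 33/2| < 51|s − 4|/(2·1) = (51/2)|s − 4|, which is < ϵ once |s − 4| < (2/51)ϵ.
Take δ = min(1, (2/51)ϵ). Then 0 < |s − 4| < δ forces both bounds, so |(9s - 3)/(s - 6) + 33/2| < ϵ.

δ = min(1, (2/51)ϵ)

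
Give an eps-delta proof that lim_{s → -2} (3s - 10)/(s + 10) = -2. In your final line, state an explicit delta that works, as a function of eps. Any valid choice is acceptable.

Let eps > 0. We want delta > 0 with 0 < |s + 2| < delta ⇒ |(3s - 10)/(s + 10) + 2| < eps.
Combining over a common denominator, (3s - 10)/(s + 10) + 2 = [(3s - 10)·8 − (-16)·(s + 10)] / [8·(s + 10)] = 40(s + 2) / (8(s + 10)).
So |(3s - 10)/(s + 10) + 2| = 40|s + 2| / (8·|s + 10|).
Restrict delta ≤ 4. Then |s + 2| < 4 gives |s + 10| = |(s + 2) + 8| ≥ 8 − 4 = 4.
Hence |(3s - 10)/(s + 10) + 2| < 40|s + 2|/(8·4) = (5/4)|s + 2|, which is < eps once |s + 2| < (4/5)eps.
Take delta = min(4, (4/5)eps). Then 0 < |s + 2| < delta forces both bounds, so |(3s - 10)/(s + 10) + 2| < eps.

delta = min(4, (4/5)eps)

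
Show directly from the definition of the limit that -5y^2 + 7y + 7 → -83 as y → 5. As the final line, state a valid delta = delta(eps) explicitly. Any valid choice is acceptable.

delta = min(1, eps/48)

Let eps > 0. We want delta > 0 such that 0 < |y − 5| < delta implies |(-5y^2 + 7y + 7) + 83| < eps.
(-5y^2 + 7y + 7) + 83 = -5y^2 + 7y + 90 = (y − 5)(-5y - 18).
So |(-5y^2 + 7y + 7) + 83| = |y − 5|·|-5y - 18|.
Assume first that |y − 5| < 1, so |y| < 6. Then |-5y - 18| ≤ 5·6 + 18 = 48.
Hence |(-5y^2 + 7y + 7) + 83| ≤ 48|y − 5| < eps provided |y − 5| < eps/48.
Choosing delta = min(1, eps/48) ensures both conditions, hence |(-5y^2 + 7y + 7) + 83| < eps.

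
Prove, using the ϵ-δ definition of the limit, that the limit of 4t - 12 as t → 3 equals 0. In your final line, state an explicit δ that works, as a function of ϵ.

Let ϵ > 0 be given. We need δ > 0 so that 0 < |t − 3| < δ implies |(4t - 12)| < ϵ.
Since (4t - 12) = 4(t − 3), we have |(4t - 12)| = 4|t − 3|.
Thus it suffices that |t − 3| < ϵ/4.
Take δ = ϵ/4. If 0 < |t − 3| < δ then |(4t - 12)| = 4|t − 3| < 4·(ϵ/4) = ϵ.

δ = ϵ/4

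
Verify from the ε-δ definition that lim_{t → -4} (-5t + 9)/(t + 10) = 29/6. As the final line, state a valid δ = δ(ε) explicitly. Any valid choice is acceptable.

Fix ε > 0. We want δ > 0 with 0 < |t + 4| < δ ⇒ |(-5t + 9)/(t + 10) − (29/6)| < ε.
Combining over a common denominator, (-5t + 9)/(t + 10) − (29/6) = [(-5t + 9)·6 − 29·(t + 10)] / [6·(t + 10)] = -59(t + 4) / (6(t + 10)).
So |(-5t + 9)/(t + 10) − (29/6)| = 59|t + 4| / (6·|t + 10|).
Require δ ≤ 3, so |t + 10| ≥ |6| − |t + 4| > 6 − 3 = 3.
Hence |(-5t + 9)/(t + 10) − (29/6)| < 59|t + 4|/(6·3) = (59/18)|t + 4|, which is < ε once |t + 4| < (18/59)ε.
Take δ = min(3, (18/59)ε). Then 0 < |t + 4| < δ forces both bounds, so |(-5t + 9)/(t + 10) − (29/6)| < ε.

δ = min(3, (18/59)ε)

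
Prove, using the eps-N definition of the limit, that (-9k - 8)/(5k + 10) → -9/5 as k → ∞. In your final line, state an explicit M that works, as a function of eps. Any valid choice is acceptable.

Fix eps > 0. For k ≥ 1, |(-9k - 8)/(5k + 10) + 9/5| = |50|/(5(5k + 10)) = 50/(5(5k + 10)).
Since 5k + 10 ≥ 5k for k ≥ 1, this is ≤ 50/(5·5k) = 2/k.
So |(-9k - 8)/(5k + 10) + 9/5| < eps whenever k > 2/eps.
Take M = 2/eps. If k > M then |(-9k - 8)/(5k + 10) + 9/5| ≤ 2/k < eps.

M = 2/eps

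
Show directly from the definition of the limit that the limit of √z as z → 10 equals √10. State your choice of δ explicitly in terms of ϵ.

Fix ϵ > 0. We want δ > 0 such that 0 < |z − 10| < δ implies |√z − √10| < ϵ.
Multiplying by the conjugate, |√z − √10| = |z − 10|/(√z + √10).
Restrict δ ≤ 10 so that |z − 10| < 10 forces z > 0, and then √z + √10 > √10.
Hence |√z − √10| < |z − 10|/√10, which is < ϵ once |z − 10| < √10·ϵ.
Take δ = min(10, √10·ϵ). If 0 < |z − 10| < δ then z > 0 and |√z − √10| < |z − 10|/√10 < ϵ.

δ = min(10, √10·ϵ)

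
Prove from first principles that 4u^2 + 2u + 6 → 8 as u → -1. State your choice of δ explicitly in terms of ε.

δ = min(2, ε/14)

Let ε > 0. We want δ > 0 such that 0 < |u + 1| < δ implies |(4u^2 + 2u + 6) − 8| < ε.
(4u^2 + 2u + 6) − 8 = 4u^2 + 2u - 2 = (u + 1)(4u - 2).
So |(4u^2 + 2u + 6) − 8| = |u + 1|·|4u - 2|.
Require δ ≤ 2. Then |u + 1| < 2 gives |u| < 3, and by the triangle inequality |4u - 2| ≤ 4·3 + 2 = 14.
Hence |(4u^2 + 2u + 6) − 8| ≤ 14|u + 1| < ε provided |u + 1| < ε/14.
Choosing δ = min(2, ε/14) ensures both conditions, hence |(4u^2 + 2u + 6) − 8| < ε.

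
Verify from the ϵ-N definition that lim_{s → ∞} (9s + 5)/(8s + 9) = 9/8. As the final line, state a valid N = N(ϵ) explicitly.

N = (41/64)/ϵ

Let ϵ > 0. We seek N > 0 such that s > N implies |(9s + 5)/(8s + 9) − (9/8)| < ϵ.
(9s + 5)/(8s + 9) − (9/8) = (8(9s + 5) − 9(8s + 9)) / (8(8s + 9)) = -41/(8(8s + 9)).
For s > 0 we have 8s + 9 > 8s, so |(9s + 5)/(8s + 9) − (9/8)| = 41/(8(8s + 9)) < 41/(8·8s) = (41/64)/s.
Thus |(9s + 5)/(8s + 9) − (9/8)| < ϵ whenever s > (41/64)/ϵ.
Take N = (41/64)/ϵ. If s > N then |(9s + 5)/(8s + 9) − (9/8)| < (41/64)/s < ϵ.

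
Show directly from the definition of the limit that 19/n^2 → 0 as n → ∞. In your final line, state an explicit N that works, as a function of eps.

Suppose eps > 0. For n ≥ 1, |19/n^2 − 0| = 19/n^2.
19/n^2 < eps ⇔ n^2 > 19/eps ⇔ n > (19/eps)^{1/2}.
Take N = (19/eps)^{1/2}. Then n > N implies 19/n^2 < eps.

N = (19/eps)^{1/2}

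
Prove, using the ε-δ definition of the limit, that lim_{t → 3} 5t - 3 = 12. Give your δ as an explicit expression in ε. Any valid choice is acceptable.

Let ε > 0. We need δ > 0 so that 0 < |t − 3| < δ implies |(5t - 3) − 12| < ε.
Since (5t - 3) − 12 = 5(t − 3), we have |(5t - 3) − 12| = 5|t − 3|.
So 5|t − 3| < ε exactly when |t − 3| < ε/5.
Choosing δ = ε/5 gives |(5t - 3) − 12| = 5|t − 3| < ε whenever |t − 3| < δ.

δ = ε/5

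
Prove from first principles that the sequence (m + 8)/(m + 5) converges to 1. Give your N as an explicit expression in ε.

N = 3/ε

Fix ε > 0. For m ≥ 1, |(m + 8)/(m + 5) − 1| = |3|/((m + 5)) = 3/((m + 5)).
Since m + 5 ≥ m for m ≥ 1, this is ≤ 3/(m) = 3/m.
So |(m + 8)/(m + 5) − 1| < ε whenever m > 3/ε.
Take N = 3/ε. If m > N then |(m + 8)/(m + 5) − 1| ≤ 3/m < ε.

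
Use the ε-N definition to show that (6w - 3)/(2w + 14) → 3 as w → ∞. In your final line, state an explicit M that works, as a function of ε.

Suppose ε > 0. We seek M > 0 such that w > M implies |(6w - 3)/(2w + 14) − 3| < ε.
(6w - 3)/(2w + 14) − 3 = (2(6w - 3) − 6(2w + 14)) / (2(2w + 14)) = -90/(2(2w + 14)).
For w > 0 we have 2w + 14 > 2w, so |(6w - 3)/(2w + 14) − 3| = 90/(2(2w + 14)) < 90/(2·2w) = (45/2)/w.
Thus |(6w - 3)/(2w + 14) − 3| < ε whenever w > (45/2)/ε.
Take M = (45/2)/ε. If w > M then |(6w - 3)/(2w + 14) − 3| < (45/2)/w < ε.

M = (45/2)/ε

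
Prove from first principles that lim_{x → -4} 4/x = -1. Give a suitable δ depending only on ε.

Fix ε > 0. We seek δ > 0 such that 0 < |x + 4| < δ implies |4/x + 1| < ε.
|4/x + 1| = 4·|-4 − x|/(4·|x|) = 4|x + 4|/(4|x|).
Restrict δ ≤ 2. Then |x + 4| < 2 gives |x| > 2, so 4|x| > 8.
Then |4/x + 1| < 4|x + 4|/8, which is < ε when |x + 4| < 2ε.
Take δ = min(2, 2ε). Then 0 < |x + 4| < δ gives both |x + 4| < 2 and |x + 4| < 2ε, so |4/x + 1| < ε.

δ = min(2, 2ε)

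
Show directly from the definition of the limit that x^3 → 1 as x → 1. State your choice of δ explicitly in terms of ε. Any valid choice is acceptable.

δ = min(2, ε/13)

Let ε > 0. We seek δ > 0 with 0 < |x − 1| < δ ⇒ |x^3 − 1| < ε.
Factor: x^3 − 1 = (x − 1)(x^2 + x + 1), so |x^3 − 1| = |x − 1|·|x^2 + x + 1|.
Impose δ ≤ 2 so that |x| < 3; then |x^2 + x + 1| ≤ 13.
Hence |x^3 − 1| ≤ 13|x − 1|, which is < ε once |x − 1| < ε/13.
Take δ = min(2, ε/13). If 0 < |x − 1| < δ then both bounds hold and |x^3 − 1| ≤ 13|x − 1| < 13·(ε/13) = ε.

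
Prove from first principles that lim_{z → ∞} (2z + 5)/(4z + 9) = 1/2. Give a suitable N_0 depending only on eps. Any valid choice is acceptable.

N_0 = (1/8)/eps

Fix eps > 0. We seek N_0 > 0 such that z > N_0 implies |(2z + 5)/(4z + 9) − (1/2)| < eps.
(2z + 5)/(4z + 9) − (1/2) = (4(2z + 5) − 2(4z + 9)) / (4(4z + 9)) = 2/(4(4z + 9)).
For z > 0 we have 4z + 9 > 4z, so |(2z + 5)/(4z + 9) − (1/2)| = 2/(4(4z + 9)) < 2/(4·4z) = (1/8)/z.
Thus |(2z + 5)/(4z + 9) − (1/2)| < eps whenever z > (1/8)/eps.
Take N_0 = (1/8)/eps. If z > N_0 then |(2z + 5)/(4z + 9) − (1/2)| < (1/8)/z < eps.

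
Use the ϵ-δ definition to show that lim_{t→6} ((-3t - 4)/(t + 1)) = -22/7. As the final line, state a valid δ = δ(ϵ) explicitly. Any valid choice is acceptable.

Suppose ϵ > 0. We want δ > 0 with 0 < |t − 6| < δ ⇒ |(-3t - 4)/(t + 1) + 22/7| < ϵ.
Combining over a common denominator, (-3t - 4)/(t + 1) + 22/7 = [(-3t - 4)·7 − (-22)·(t + 1)] / [7·(t + 1)] = 1(t − 6) / (7(t + 1)).
So |(-3t - 4)/(t + 1) + 22/7| = |t − 6| / (7·|t + 1|).
Restrict δ ≤ 7/2. Then |t − 6| < 7/2 gives |t + 1| = |(t − 6) + 7| ≥ 7 − 7/2 = 7/2.
Hence |(-3t - 4)/(t + 1) + 22/7| < |t − 6|/(7·(7/2)) = (2/49)|t − 6|, which is < ϵ once |t − 6| < (49/2)ϵ.
Take δ = min(7/2, (49/2)ϵ). Then 0 < |t − 6| < δ forces both bounds, so |(-3t - 4)/(t + 1) + 22/7| < ϵ.

δ = min(7/2, (49/2)ϵ)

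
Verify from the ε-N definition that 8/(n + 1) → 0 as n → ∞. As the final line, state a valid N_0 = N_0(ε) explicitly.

N_0 = 8/ε

Let ε > 0 be given. For n ≥ 1, |8/(n + 1) − 0| = 8/(n + 1) ≤ 8/n.
We need 8/n < ε, i.e. n > 8/ε.
Take N_0 = 8/ε. If n > N_0 then |8/(n + 1)| ≤ 8/n < ε.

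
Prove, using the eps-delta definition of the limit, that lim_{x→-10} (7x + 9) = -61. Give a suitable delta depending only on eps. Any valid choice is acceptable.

delta = eps/7

Fix eps > 0. We need delta > 0 so that 0 < |x + 10| < delta implies |(7x + 9) + 61| < eps.
|(7x + 9) + 61| = |7x + 70| = 7|x + 10|.
So 7|x + 10| < eps exactly when |x + 10| < eps/7.
Take delta = eps/7. If 0 < |x + 10| < delta then |(7x + 9) + 61| = 7|x + 10| < 7·(eps/7) = eps.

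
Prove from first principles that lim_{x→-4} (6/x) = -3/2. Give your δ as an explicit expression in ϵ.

Let ϵ > 0. We seek δ > 0 such that 0 < |x + 4| < δ implies |6/x + 3/2| < ϵ.
|6/x + 3/2| = 6·|-4 − x|/(4·|x|) = 6|x + 4|/(4|x|).
Restrict δ ≤ 2. Then |x + 4| < 2 gives |x| > 2, so 4|x| > 8.
Then |6/x + 3/2| < 6|x + 4|/8, which is < ϵ when |x + 4| < (4/3)ϵ.
Take δ = min(2, (4/3)ϵ). Then 0 < |x + 4| < δ gives both |x + 4| < 2 and |x + 4| < (4/3)ϵ, so |6/x + 3/2| < ϵ.

δ = min(2, (4/3)ϵ)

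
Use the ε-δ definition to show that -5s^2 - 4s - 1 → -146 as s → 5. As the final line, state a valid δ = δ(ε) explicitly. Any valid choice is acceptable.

Let ε > 0 be given. We want δ > 0 such that 0 < |s − 5| < δ implies |(-5s^2 - 4s - 1) + 146| < ε.
(-5s^2 - 4s - 1) + 146 = -5s^2 - 4s + 145 = (s − 5)(-5s - 29).
So |(-5s^2 - 4s - 1) + 146| = |s − 5|·|-5s - 29|.
Require δ ≤ 2. Then |s − 5| < 2 gives |s| < 7, and by the triangle inequality |-5s - 29| ≤ 5·7 + 29 = 64.
Hence |(-5s^2 - 4s - 1) + 146| ≤ 64|s − 5| < ε provided |s − 5| < ε/64.
Choosing δ = min(2, ε/64) ensures both conditions, hence |(-5s^2 - 4s - 1) + 146| < ε.

δ = min(2, ε/64)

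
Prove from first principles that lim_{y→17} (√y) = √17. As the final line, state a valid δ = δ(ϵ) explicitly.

δ = min(17, √17·ϵ)

Fix ϵ > 0. We want δ > 0 such that 0 < |y − 17| < δ implies |√y − √17| < ϵ.
Rationalise: √y − √17 = (y − 17)/(√y + √17), so |√y − √17| = |y − 17|/(√y + √17).
Restrict δ ≤ 17 so that |y − 17| < 17 forces y > 0, and then √y + √17 > √17.
Hence |√y − √17| < |y − 17|/√17, which is < ϵ once |y − 17| < √17·ϵ.
Take δ = min(17, √17·ϵ). If 0 < |y − 17| < δ then y > 0 and |√y − √17| < |y − 17|/√17 < ϵ.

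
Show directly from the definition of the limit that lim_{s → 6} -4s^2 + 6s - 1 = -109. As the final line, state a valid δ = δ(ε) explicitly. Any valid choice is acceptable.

Let ε > 0 be given. We want δ > 0 such that 0 < |s − 6| < δ implies |(-4s^2 + 6s - 1) + 109| < ε.
(-4s^2 + 6s - 1) + 109 = -4s^2 + 6s + 108 = (s − 6)(-4s - 18).
So |(-4s^2 + 6s - 1) + 109| = |s − 6|·|-4s - 18|.
Assume first that |s − 6| < 2, so |s| < 8. Then |-4s - 18| ≤ 4·8 + 18 = 50.
Hence |(-4s^2 + 6s - 1) + 109| ≤ 50|s − 6| < ε provided |s − 6| < ε/50.
Choosing δ = min(2, ε/50) ensures both conditions, hence |(-4s^2 + 6s - 1) + 109| < ε.

δ = min(2, ε/50)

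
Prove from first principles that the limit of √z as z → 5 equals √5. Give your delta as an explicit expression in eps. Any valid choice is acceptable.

delta = min(5, √5·eps)

Let eps > 0. We want delta > 0 such that 0 < |z − 5| < delta implies |√z − √5| < eps.
Multiplying by the conjugate, |√z − √5| = |z − 5|/(√z + √5).
Restrict delta ≤ 5 so that |z − 5| < 5 forces z > 0, and then √z + √5 > √5.
Hence |√z − √5| < |z − 5|/√5, which is < eps once |z − 5| < √5·eps.
Take delta = min(5, √5·eps). If 0 < |z − 5| < delta then z > 0 and |√z − √5| < |z − 5|/√5 < eps.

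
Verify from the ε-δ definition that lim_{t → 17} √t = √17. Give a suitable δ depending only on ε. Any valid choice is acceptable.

δ = min(17, √17·ε)

Suppose ε > 0. We want δ > 0 such that 0 < |t − 17| < δ implies |√t − √17| < ε.
Multiplying by the conjugate, |√t − √17| = |t − 17|/(√t + √17).
Restrict δ ≤ 17 so that |t − 17| < 17 forces t > 0, and then √t + √17 > √17.
Hence |√t − √17| < |t − 17|/√17, which is < ε once |t − 17| < √17·ε.
Take δ = min(17, √17·ε). If 0 < |t − 17| < δ then t > 0 and |√t − √17| < |t − 17|/√17 < ε.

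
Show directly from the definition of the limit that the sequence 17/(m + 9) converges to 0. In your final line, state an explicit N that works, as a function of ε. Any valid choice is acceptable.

Suppose ε > 0. For m ≥ 1, |17/(m + 9) − 0| = 17/(m + 9) ≤ 17/m.
We need 17/m < ε, i.e. m > 17/ε.
Take N = 17/ε. If m > N then |17/(m + 9)| ≤ 17/m < ε.

N = 17/ε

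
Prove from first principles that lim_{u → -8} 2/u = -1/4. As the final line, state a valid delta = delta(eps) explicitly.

delta = min(4, 16eps)

Let eps > 0. We seek delta > 0 such that 0 < |u + 8| < delta implies |2/u + 1/4| < eps.
|2/u + 1/4| = 2·|-8 − u|/(8·|u|) = 2|u + 8|/(8|u|).
Require delta ≤ 4 so that |u| > 8 − 4 = 4, hence 8|u| > 32.
Then |2/u + 1/4| < 2|u + 8|/32, which is < eps when |u + 8| < 16eps.
Take delta = min(4, 16eps). Then 0 < |u + 8| < delta gives both |u + 8| < 4 and |u + 8| < 16eps, so |2/u + 1/4| < eps.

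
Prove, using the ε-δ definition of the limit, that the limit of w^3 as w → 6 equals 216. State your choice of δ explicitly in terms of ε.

Let ε > 0. We seek δ > 0 with 0 < |w − 6| < δ ⇒ |w^3 − 216| < ε.
Factor: w^3 − 216 = (w − 6)(w^2 + 6w + 36), so |w^3 − 216| = |w − 6|·|w^2 + 6w + 36|.
Impose δ ≤ 1 so that |w| < 7; then |w^2 + 6w + 36| ≤ 127.
Hence |w^3 − 216| ≤ 127|w − 6|, which is < ε once |w − 6| < ε/127.
Take δ = min(1, ε/127). If 0 < |w − 6| < δ then both bounds hold and |w^3 − 216| ≤ 127|w − 6| < 127·(ε/127) = ε.

δ = min(1, ε/127)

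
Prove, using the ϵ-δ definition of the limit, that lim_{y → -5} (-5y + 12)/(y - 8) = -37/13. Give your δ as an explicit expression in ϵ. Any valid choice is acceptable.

δ = min(13/2, (169/56)ϵ)

Suppose ϵ > 0. We want δ > 0 with 0 < |y + 5| < δ ⇒ |(-5y + 12)/(y - 8) + 37/13| < ϵ.
Combining over a common denominator, (-5y + 12)/(y - 8) + 37/13 = [(-5y + 12)·(-13) − 37·(y - 8)] / [(-13)·(y - 8)] = 28(y + 5) / ((-13)(y - 8)).
So |(-5y + 12)/(y - 8) + 37/13| = 28|y + 5| / (13·|y − 8|).
Restrict δ ≤ 13/2. Then |y + 5| < 13/2 gives |y − 8| = |(y + 5) + (-13)| ≥ 13 − 13/2 = 13/2.
Hence |(-5y + 12)/(y - 8) + 37/13| < 28|y + 5|/(13·(13/2)) = (56/169)|y + 5|, which is < ϵ once |y + 5| < (169/56)ϵ.
Take δ = min(13/2, (169/56)ϵ). Then 0 < |y + 5| < δ forces both bounds, so |(-5y + 12)/(y - 8) + 37/13| < ϵ.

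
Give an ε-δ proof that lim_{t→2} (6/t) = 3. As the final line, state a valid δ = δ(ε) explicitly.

δ = min(1, (1/3)ε)

Suppose ε > 0. We seek δ > 0 such that 0 < |t − 2| < δ implies |6/t − 3| < ε.
|6/t − 3| = 6·|2 − t|/(2·|t|) = 6|t − 2|/(2|t|).
Restrict δ ≤ 1. Then |t − 2| < 1 gives |t| > 1, so 2|t| > 2.
Then |6/t − 3| < 6|t − 2|/2, which is < ε when |t − 2| < (1/3)ε.
Take δ = min(1, (1/3)ε). Then 0 < |t − 2| < δ gives both |t − 2| < 1 and |t − 2| < (1/3)ε, so |6/t − 3| < ε.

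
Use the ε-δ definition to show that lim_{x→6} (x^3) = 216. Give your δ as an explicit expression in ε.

δ = min(1, ε/127)

Suppose ε > 0. We seek δ > 0 with 0 < |x − 6| < δ ⇒ |x^3 − 216| < ε.
Factor: x^3 − 216 = (x − 6)(x^2 + 6x + 36), so |x^3 − 216| = |x − 6|·|x^2 + 6x + 36|.
Impose δ ≤ 1 so that |x| < 7; then |x^2 + 6x + 36| ≤ 127.
Hence |x^3 − 216| ≤ 127|x − 6|, which is < ε once |x − 6| < ε/127.
Take δ = min(1, ε/127). If 0 < |x − 6| < δ then both bounds hold and |x^3 − 216| ≤ 127|x − 6| < 127·(ε/127) = ε.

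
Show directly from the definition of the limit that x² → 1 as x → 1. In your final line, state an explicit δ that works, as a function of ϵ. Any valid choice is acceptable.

Suppose ϵ > 0. We seek δ > 0 with 0 < |x − 1| < δ ⇒ |x² − 1| < ϵ.
Factor: x² − 1 = (x − 1)(x + 1), so |x² − 1| = |x − 1|·|x + 1|.
Impose δ ≤ 2 so that |x| < 3; then |x + 1| ≤ 4.
Hence |x² − 1| ≤ 4|x − 1|, which is < ϵ once |x − 1| < ϵ/4.
Take δ = min(2, ϵ/4). If 0 < |x − 1| < δ then both bounds hold and |x² − 1| ≤ 4|x − 1| < 4·(ϵ/4) = ϵ.

δ = min(2, ϵ/4)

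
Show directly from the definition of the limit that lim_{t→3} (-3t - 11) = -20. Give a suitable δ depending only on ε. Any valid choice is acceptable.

Let ε > 0. We need δ > 0 so that 0 < |t − 3| < δ implies |(-3t - 11) + 20| < ε.
Since (-3t - 11) + 20 = -3(t − 3), we have |(-3t - 11) + 20| = 3|t − 3|.
So 3|t − 3| < ε exactly when |t − 3| < ε/3.
Choosing δ = ε/3 gives |(-3t - 11) + 20| = 3|t − 3| < ε whenever |t − 3| < δ.

δ = ε/3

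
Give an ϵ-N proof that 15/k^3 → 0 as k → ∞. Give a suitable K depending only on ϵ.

K = (15/ϵ)^{1/3}

Let ϵ > 0 be given. For k ≥ 1, |15/k^3 − 0| = 15/k^3.
15/k^3 < ϵ ⇔ k^3 > 15/ϵ ⇔ k > (15/ϵ)^{1/3}.
Take K = (15/ϵ)^{1/3}. Then k > K implies 15/k^3 < ϵ.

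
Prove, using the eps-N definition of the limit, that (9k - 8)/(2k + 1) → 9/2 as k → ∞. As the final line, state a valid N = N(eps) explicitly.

N = (25/4)/eps

Let eps > 0 be given. For k ≥ 1, |(9k - 8)/(2k + 1) − (9/2)| = |-25|/(2(2k + 1)) = 25/(2(2k + 1)).
Since 2k + 1 ≥ 2k for k ≥ 1, this is ≤ 25/(2·2k) = (25/4)/k.
So |(9k - 8)/(2k + 1) − (9/2)| < eps whenever k > (25/4)/eps.
Take N = (25/4)/eps. If k > N then |(9k - 8)/(2k + 1) − (9/2)| ≤ (25/4)/k < eps.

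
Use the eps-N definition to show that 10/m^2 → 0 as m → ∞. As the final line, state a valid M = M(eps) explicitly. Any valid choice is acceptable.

M = (10/eps)^{1/2}

Let eps > 0. For m ≥ 1, |10/m^2 − 0| = 10/m^2.
10/m^2 < eps ⇔ m^2 > 10/eps ⇔ m > (10/eps)^{1/2}.
Take M = (10/eps)^{1/2}. Then m > M implies 10/m^2 < eps.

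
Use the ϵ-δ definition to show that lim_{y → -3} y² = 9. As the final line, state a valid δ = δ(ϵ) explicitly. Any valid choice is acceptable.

δ = min(2, ϵ/8)

Let ϵ > 0. We seek δ > 0 with 0 < |y + 3| < δ ⇒ |y² − 9| < ϵ.
Factor: y² − 9 = (y + 3)(y - 3), so |y² − 9| = |y + 3|·|y - 3|.
Restrict δ ≤ 2. Then |y + 3| < 2 gives |y| < 5, so by the triangle inequality |y - 3| ≤ 5 + 3 = 8.
Hence |y² − 9| ≤ 8|y + 3|, which is < ϵ once |y + 3| < ϵ/8.
Take δ = min(2, ϵ/8). If 0 < |y + 3| < δ then both bounds hold and |y² − 9| ≤ 8|y + 3| < 8·(ϵ/8) = ϵ.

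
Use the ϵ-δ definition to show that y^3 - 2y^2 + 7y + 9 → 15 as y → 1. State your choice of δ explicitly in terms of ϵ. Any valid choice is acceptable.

δ = min(1, ϵ/12)

Let ϵ > 0 be given. We want δ > 0 such that 0 < |y − 1| < δ implies |(y^3 - 2y^2 + 7y + 9) − 15| < ϵ.
(y^3 - 2y^2 + 7y + 9) − 15 = y^3 - 2y^2 + 7y - 6 = (y − 1)(y^2 - y + 6).
So |(y^3 - 2y^2 + 7y + 9) − 15| = |y − 1|·|y^2 - y + 6|.
Require δ ≤ 1. Then |y − 1| < 1 gives |y| < 2, and by the triangle inequality |y^2 - y + 6| ≤ 2^2 + 2 + 6 = 12.
Hence |(y^3 - 2y^2 + 7y + 9) − 15| ≤ 12|y − 1| < ϵ provided |y − 1| < ϵ/12.
Choosing δ = min(1, ϵ/12) ensures both conditions, hence |(y^3 - 2y^2 + 7y + 9) − 15| < ϵ.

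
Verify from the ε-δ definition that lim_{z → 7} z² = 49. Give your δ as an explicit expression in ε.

Fix ε > 0. We seek δ > 0 with 0 < |z − 7| < δ ⇒ |z² − 49| < ε.
Factor: z² − 49 = (z − 7)(z + 7), so |z² − 49| = |z − 7|·|z + 7|.
Impose δ ≤ 1 so that |z| < 8; then |z + 7| ≤ 15.
Hence |z² − 49| ≤ 15|z − 7|, which is < ε once |z − 7| < ε/15.
Take δ = min(1, ε/15). If 0 < |z − 7| < δ then both bounds hold and |z² − 49| ≤ 15|z − 7| < 15·(ε/15) = ε.

δ = min(1, ε/15)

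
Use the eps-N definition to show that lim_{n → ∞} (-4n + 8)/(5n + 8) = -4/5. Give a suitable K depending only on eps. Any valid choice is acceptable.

Fix eps > 0. For n ≥ 1, |(-4n + 8)/(5n + 8) + 4/5| = |72|/(5(5n + 8)) = 72/(5(5n + 8)).
Since 5n + 8 ≥ 5n for n ≥ 1, this is ≤ 72/(5·5n) = (72/25)/n.
So |(-4n + 8)/(5n + 8) + 4/5| < eps whenever n > (72/25)/eps.
Take K = (72/25)/eps. If n > K then |(-4n + 8)/(5n + 8) + 4/5| ≤ (72/25)/n < eps.

K = (72/25)/eps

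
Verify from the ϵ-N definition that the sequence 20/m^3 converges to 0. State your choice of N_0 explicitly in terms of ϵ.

Suppose ϵ > 0. For m ≥ 1, |20/m^3 − 0| = 20/m^3.
20/m^3 < ϵ ⇔ m^3 > 20/ϵ ⇔ m > (20/ϵ)^{1/3}.
Take N_0 = (20/ϵ)^{1/3}. Then m > N_0 implies 20/m^3 < ϵ.

N_0 = (20/ϵ)^{1/3}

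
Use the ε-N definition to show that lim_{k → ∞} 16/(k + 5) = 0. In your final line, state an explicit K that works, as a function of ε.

K = 16/ε

Let ε > 0 be given. For k ≥ 1, |16/(k + 5) − 0| = 16/(k + 5) ≤ 16/k.
We need 16/k < ε, i.e. k > 16/ε.
Take K = 16/ε. If k > K then |16/(k + 5)| ≤ 16/k < ε.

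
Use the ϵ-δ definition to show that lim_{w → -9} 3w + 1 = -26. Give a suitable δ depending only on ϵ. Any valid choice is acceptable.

δ = ϵ/3

Suppose ϵ > 0. We need δ > 0 so that 0 < |w + 9| < δ implies |(3w + 1) + 26| < ϵ.
Since (3w + 1) + 26 = 3(w + 9), we have |(3w + 1) + 26| = 3|w + 9|.
Thus it suffices that |w + 9| < ϵ/3.
Choosing δ = ϵ/3 gives |(3w + 1) + 26| = 3|w + 9| < ϵ whenever |w + 9| < δ.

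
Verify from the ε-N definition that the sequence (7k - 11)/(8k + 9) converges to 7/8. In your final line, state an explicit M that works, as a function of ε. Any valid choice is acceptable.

Let ε > 0 be given. For k ≥ 1, |(7k - 11)/(8k + 9) − (7/8)| = |-151|/(8(8k + 9)) = 151/(8(8k + 9)).
Since 8k + 9 ≥ 8k for k ≥ 1, this is ≤ 151/(8·8k) = (151/64)/k.
So |(7k - 11)/(8k + 9) − (7/8)| < ε whenever k > (151/64)/ε.
Take M = (151/64)/ε. If k > M then |(7k - 11)/(8k + 9) − (7/8)| ≤ (151/64)/k < ε.

M = (151/64)/ε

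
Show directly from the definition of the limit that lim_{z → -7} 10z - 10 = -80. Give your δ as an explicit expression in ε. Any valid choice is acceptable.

Let ε > 0. We need δ > 0 so that 0 < |z + 7| < δ implies |(10z - 10) + 80| < ε.
|(10z - 10) + 80| = |10z + 70| = 10|z + 7|.
Thus it suffices that |z + 7| < ε/10.
Choosing δ = ε/10 gives |(10z - 10) + 80| = 10|z + 7| < ε whenever |z + 7| < δ.

δ = ε/10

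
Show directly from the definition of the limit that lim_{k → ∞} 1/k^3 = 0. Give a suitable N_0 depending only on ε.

N_0 = (1/ε)^{1/3}

Let ε > 0. For k ≥ 1, |1/k^3 − 0| = 1/k^3.
1/k^3 < ε ⇔ k^3 > 1/ε ⇔ k > (1/ε)^{1/3}.
Take N_0 = (1/ε)^{1/3}. Then k > N_0 implies 1/k^3 < ε.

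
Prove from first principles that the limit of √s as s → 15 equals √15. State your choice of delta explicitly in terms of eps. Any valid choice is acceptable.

delta = min(15, √15·eps)

Suppose eps > 0. We want delta > 0 such that 0 < |s − 15| < delta implies |√s − √15| < eps.
Rationalise: √s − √15 = (s − 15)/(√s + √15), so |√s − √15| = |s − 15|/(√s + √15).
Restrict delta ≤ 15 so that |s − 15| < 15 forces s > 0, and then √s + √15 > √15.
Hence |√s − √15| < |s − 15|/√15, which is < eps once |s − 15| < √15·eps.
Take delta = min(15, √15·eps). If 0 < |s − 15| < delta then s > 0 and |√s − √15| < |s − 15|/√15 < eps.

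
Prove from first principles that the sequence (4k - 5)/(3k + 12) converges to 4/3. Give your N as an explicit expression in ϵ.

Let ϵ > 0. For k ≥ 1, |(4k - 5)/(3k + 12) − (4/3)| = |-63|/(3(3k + 12)) = 63/(3(3k + 12)).
Since 3k + 12 ≥ 3k for k ≥ 1, this is ≤ 63/(3·3k) = 7/k.
So |(4k - 5)/(3k + 12) − (4/3)| < ϵ whenever k > 7/ϵ.
Take N = 7/ϵ. If k > N then |(4k - 5)/(3k + 12) − (4/3)| ≤ 7/k < ϵ.

N = 7/ϵ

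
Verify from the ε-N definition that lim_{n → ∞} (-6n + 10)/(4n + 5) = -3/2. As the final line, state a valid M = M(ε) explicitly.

M = (35/8)/ε

Suppose ε > 0. For n ≥ 1, |(-6n + 10)/(4n + 5) + 3/2| = |70|/(4(4n + 5)) = 70/(4(4n + 5)).
Since 4n + 5 ≥ 4n for n ≥ 1, this is ≤ 70/(4·4n) = (35/8)/n.
So |(-6n + 10)/(4n + 5) + 3/2| < ε whenever n > (35/8)/ε.
Take M = (35/8)/ε. If n > M then |(-6n + 10)/(4n + 5) + 3/2| ≤ (35/8)/n < ε.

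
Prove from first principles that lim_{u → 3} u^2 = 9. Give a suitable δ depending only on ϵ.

δ = min(1, ϵ/7)

Let ϵ > 0. We seek δ > 0 with 0 < |u − 3| < δ ⇒ |u^2 − 9| < ϵ.
Factor: u^2 − 9 = (u − 3)(u + 3), so |u^2 − 9| = |u − 3|·|u + 3|.
Restrict δ ≤ 1. Then |u − 3| < 1 gives |u| < 4, so by the triangle inequality |u + 3| ≤ 4 + 3 = 7.
Hence |u^2 − 9| ≤ 7|u − 3|, which is < ϵ once |u − 3| < ϵ/7.
Take δ = min(1, ϵ/7). If 0 < |u − 3| < δ then both bounds hold and |u^2 − 9| ≤ 7|u − 3| < 7·(ϵ/7) = ϵ.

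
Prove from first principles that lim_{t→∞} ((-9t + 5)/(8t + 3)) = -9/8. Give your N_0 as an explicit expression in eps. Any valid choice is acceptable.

Let eps > 0. We seek N_0 > 0 such that t > N_0 implies |(-9t + 5)/(8t + 3) + 9/8| < eps.
(-9t + 5)/(8t + 3) + 9/8 = (8(-9t + 5) − (-9)(8t + 3)) / (8(8t + 3)) = 67/(8(8t + 3)).
For t > 0 we have 8t + 3 > 8t, so |(-9t + 5)/(8t + 3) + 9/8| = 67/(8(8t + 3)) < 67/(8·8t) = (67/64)/t.
Thus |(-9t + 5)/(8t + 3) + 9/8| < eps whenever t > (67/64)/eps.
Take N_0 = (67/64)/eps. If t > N_0 then |(-9t + 5)/(8t + 3) + 9/8| < (67/64)/t < eps.

N_0 = (67/64)/eps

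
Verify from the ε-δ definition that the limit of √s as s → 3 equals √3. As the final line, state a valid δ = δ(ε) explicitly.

δ = min(3, √3·ε)

Let ε > 0 be given. We want δ > 0 such that 0 < |s − 3| < δ implies |√s − √3| < ε.
Rationalise: √s − √3 = (s − 3)/(√s + √3), so |√s − √3| = |s − 3|/(√s + √3).
Restrict δ ≤ 3 so that |s − 3| < 3 forces s > 0, and then √s + √3 > √3.
Hence |√s − √3| < |s − 3|/√3, which is < ε once |s − 3| < √3·ε.
Take δ = min(3, √3·ε). If 0 < |s − 3| < δ then s > 0 and |√s − √3| < |s − 3|/√3 < ε.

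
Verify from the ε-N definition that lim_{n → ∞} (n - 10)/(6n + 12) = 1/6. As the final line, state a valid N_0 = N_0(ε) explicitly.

N_0 = 2/ε

Fix ε > 0. For n ≥ 1, |(n - 10)/(6n + 12) − (1/6)| = |-72|/(6(6n + 12)) = 72/(6(6n + 12)).
Since 6n + 12 ≥ 6n for n ≥ 1, this is ≤ 72/(6·6n) = 2/n.
So |(n - 10)/(6n + 12) − (1/6)| < ε whenever n > 2/ε.
Take N_0 = 2/ε. If n > N_0 then |(n - 10)/(6n + 12) − (1/6)| ≤ 2/n < ε.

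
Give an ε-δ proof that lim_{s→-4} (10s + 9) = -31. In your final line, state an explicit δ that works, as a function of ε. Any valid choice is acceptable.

Let ε > 0 be given. We need δ > 0 so that 0 < |s + 4| < δ implies |(10s + 9) + 31| < ε.
|(10s + 9) + 31| = |10s + 40| = 10|s + 4|.
Thus it suffices that |s + 4| < ε/10.
Take δ = ε/10. If 0 < |s + 4| < δ then |(10s + 9) + 31| = 10|s + 4| < 10·(ε/10) = ε.

δ = ε/10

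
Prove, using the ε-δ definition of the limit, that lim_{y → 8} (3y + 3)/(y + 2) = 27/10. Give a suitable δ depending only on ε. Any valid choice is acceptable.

Let ε > 0 be given. We want δ > 0 with 0 < |y − 8| < δ ⇒ |(3y + 3)/(y + 2) − (27/10)| < ε.
Combining over a common denominator, (3y + 3)/(y + 2) − (27/10) = [(3y + 3)·10 − 27·(y + 2)] / [10·(y + 2)] = 3(y − 8) / (10(y + 2)).
So |(3y + 3)/(y + 2) − (27/10)| = 3|y − 8| / (10·|y + 2|).
Restrict δ ≤ 5. Then |y − 8| < 5 gives |y + 2| = |(y − 8) + 10| ≥ 10 − 5 = 5.
Hence |(3y + 3)/(y + 2) − (27/10)| < 3|y − 8|/(10·5) = (3/50)|y − 8|, which is < ε once |y − 8| < (50/3)ε.
Take δ = min(5, (50/3)ε). Then 0 < |y − 8| < δ forces both bounds, so |(3y + 3)/(y + 2) − (27/10)| < ε.

δ = min(5, (50/3)ε)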